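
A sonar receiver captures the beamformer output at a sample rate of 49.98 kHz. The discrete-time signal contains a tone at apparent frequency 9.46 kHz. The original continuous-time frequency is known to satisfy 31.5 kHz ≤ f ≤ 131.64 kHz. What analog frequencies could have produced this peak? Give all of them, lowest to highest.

40.52 kHz, 59.44 kHz, 90.5 kHz, 109.42 kHz

Frequencies that alias to 9.46 kHz are k·fs ± 9.46 kHz for integer k ≥ 0.
k=0: 9.46 kHz.
k=1: 40.52 kHz, 59.44 kHz.
k=2: 90.5 kHz, 109.42 kHz.
k=3: 140.48 kHz, 159.4 kHz.
Within [31.5 kHz, 131.64 kHz]: 40.52 kHz, 59.44 kHz, 90.5 kHz, 109.42 kHz.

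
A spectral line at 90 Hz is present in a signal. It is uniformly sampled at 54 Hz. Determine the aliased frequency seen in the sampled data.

18 Hz

90 Hz mod fs = 36 Hz.
36 Hz > fs/2 = 27 Hz, folds to fs − 36 Hz = 18 Hz.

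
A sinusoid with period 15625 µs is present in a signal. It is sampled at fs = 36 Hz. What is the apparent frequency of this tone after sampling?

T = 15625 µs → f = 1/T = 64 Hz.
64 Hz mod fs = 28 Hz.
28 Hz > fs/2 = 18 Hz, folds to fs − 28 Hz = 8 Hz.

8 Hz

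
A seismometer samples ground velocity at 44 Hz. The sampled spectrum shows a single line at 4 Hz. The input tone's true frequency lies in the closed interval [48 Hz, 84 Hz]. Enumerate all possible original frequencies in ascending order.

48 Hz, 84 Hz

Frequencies that alias to 4 Hz are k·fs ± 4 Hz for integer k ≥ 0.
k=0: 4 Hz.
k=1: 40 Hz, 48 Hz.
k=2: 84 Hz, 92 Hz.
k=3: 128 Hz, 136 Hz.
Within [48 Hz, 84 Hz]: 48 Hz, 84 Hz.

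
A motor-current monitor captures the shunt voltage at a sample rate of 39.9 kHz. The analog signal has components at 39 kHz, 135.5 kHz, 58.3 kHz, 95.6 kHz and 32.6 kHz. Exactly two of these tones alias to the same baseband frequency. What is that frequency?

15.8 kHz

fs/2 = 19.95 kHz.
39 kHz > fs/2 = 19.95 kHz, folds to fs − 39 kHz = 0.9 kHz.
135.5 kHz mod fs = 15.8 kHz.
15.8 kHz ≤ fs/2 = 19.95 kHz, appears at 15.8 kHz.
58.3 kHz mod fs = 18.4 kHz.
18.4 kHz ≤ fs/2 = 19.95 kHz, appears at 18.4 kHz.
95.6 kHz mod fs = 15.8 kHz.
15.8 kHz ≤ fs/2 = 19.95 kHz, appears at 15.8 kHz.
32.6 kHz > fs/2 = 19.95 kHz, folds to fs − 32.6 kHz = 7.3 kHz.
95.6 kHz and 135.5 kHz both map to 15.8 kHz.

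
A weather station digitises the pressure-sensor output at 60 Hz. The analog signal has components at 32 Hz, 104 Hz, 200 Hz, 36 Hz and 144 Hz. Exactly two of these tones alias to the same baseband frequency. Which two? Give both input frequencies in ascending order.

36 Hz, 144 Hz

fs/2 = 30 Hz.
32 Hz > fs/2 = 30 Hz, folds to fs − 32 Hz = 28 Hz.
104 Hz mod fs = 44 Hz.
44 Hz > fs/2 = 30 Hz, folds to fs − 44 Hz = 16 Hz.
200 Hz mod fs = 20 Hz.
20 Hz ≤ fs/2 = 30 Hz, appears at 20 Hz.
36 Hz > fs/2 = 30 Hz, folds to fs − 36 Hz = 24 Hz.
144 Hz mod fs = 24 Hz.
24 Hz ≤ fs/2 = 30 Hz, appears at 24 Hz.
36 Hz and 144 Hz both map to 24 Hz.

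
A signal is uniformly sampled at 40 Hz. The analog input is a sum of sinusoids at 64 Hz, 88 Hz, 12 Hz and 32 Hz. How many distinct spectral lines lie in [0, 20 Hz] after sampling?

fs/2 = 20 Hz.
64 Hz mod fs = 24 Hz.
24 Hz > fs/2 = 20 Hz, folds to fs − 24 Hz = 16 Hz.
88 Hz mod fs = 8 Hz.
8 Hz ≤ fs/2 = 20 Hz, appears at 8 Hz.
12 Hz ≤ fs/2 = 20 Hz, passes unchanged.
32 Hz > fs/2 = 20 Hz, folds to fs − 32 Hz = 8 Hz.
Distinct values: {8 Hz, 12 Hz, 16 Hz} → 3.

3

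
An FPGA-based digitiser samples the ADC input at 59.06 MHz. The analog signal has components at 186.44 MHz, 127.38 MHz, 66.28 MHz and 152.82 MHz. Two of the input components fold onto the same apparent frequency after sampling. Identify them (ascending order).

127.38 MHz, 186.44 MHz

fs/2 = 29.53 MHz.
186.44 MHz mod fs = 9.26 MHz.
9.26 MHz ≤ fs/2 = 29.53 MHz, appears at 9.26 MHz.
127.38 MHz mod fs = 9.26 MHz.
9.26 MHz ≤ fs/2 = 29.53 MHz, appears at 9.26 MHz.
66.28 MHz mod fs = 7.22 MHz.
7.22 MHz ≤ fs/2 = 29.53 MHz, appears at 7.22 MHz.
152.82 MHz mod fs = 34.7 MHz.
34.7 MHz > fs/2 = 29.53 MHz, folds to fs − 34.7 MHz = 24.36 MHz.
127.38 MHz and 186.44 MHz both map to 9.26 MHz.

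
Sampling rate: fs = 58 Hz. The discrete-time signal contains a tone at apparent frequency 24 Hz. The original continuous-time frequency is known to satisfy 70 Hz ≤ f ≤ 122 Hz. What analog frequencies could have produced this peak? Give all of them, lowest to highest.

Frequencies that alias to 24 Hz are k·fs ± 24 Hz for integer k ≥ 0.
k=0: 24 Hz.
k=1: 34 Hz, 82 Hz.
k=2: 92 Hz, 140 Hz.
k=3: 150 Hz, 198 Hz.
Within [70 Hz, 122 Hz]: 82 Hz, 92 Hz.

82 Hz, 92 Hz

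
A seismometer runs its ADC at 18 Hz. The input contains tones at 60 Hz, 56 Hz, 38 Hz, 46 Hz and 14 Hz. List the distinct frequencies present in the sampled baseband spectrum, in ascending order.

fs/2 = 9 Hz.
60 Hz mod fs = 6 Hz.
6 Hz ≤ fs/2 = 9 Hz, appears at 6 Hz.
56 Hz mod fs = 2 Hz.
2 Hz ≤ fs/2 = 9 Hz, appears at 2 Hz.
38 Hz mod fs = 2 Hz.
2 Hz ≤ fs/2 = 9 Hz, appears at 2 Hz.
46 Hz mod fs = 10 Hz.
10 Hz > fs/2 = 9 Hz, folds to fs − 10 Hz = 8 Hz.
14 Hz > fs/2 = 9 Hz, folds to fs − 14 Hz = 4 Hz.
Distinct values: {2 Hz, 4 Hz, 6 Hz, 8 Hz}.

2 Hz, 4 Hz, 6 Hz, 8 Hz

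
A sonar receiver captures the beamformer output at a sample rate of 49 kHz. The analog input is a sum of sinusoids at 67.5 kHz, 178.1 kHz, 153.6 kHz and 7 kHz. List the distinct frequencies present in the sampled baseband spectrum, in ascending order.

6.6 kHz, 7 kHz, 17.9 kHz, 18.5 kHz

fs/2 = 24.5 kHz.
67.5 kHz mod fs = 18.5 kHz.
18.5 kHz ≤ fs/2 = 24.5 kHz, appears at 18.5 kHz.
178.1 kHz mod fs = 31.1 kHz.
31.1 kHz > fs/2 = 24.5 kHz, folds to fs − 31.1 kHz = 17.9 kHz.
153.6 kHz mod fs = 6.6 kHz.
6.6 kHz ≤ fs/2 = 24.5 kHz, appears at 6.6 kHz.
7 kHz ≤ fs/2 = 24.5 kHz, passes unchanged.
Distinct values: {6.6 kHz, 7 kHz, 17.9 kHz, 18.5 kHz}.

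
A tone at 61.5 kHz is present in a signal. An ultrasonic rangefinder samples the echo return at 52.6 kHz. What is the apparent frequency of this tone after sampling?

61.5 kHz mod fs = 8.9 kHz.
8.9 kHz ≤ fs/2 = 26.3 kHz, appears at 8.9 kHz.

8.9 kHz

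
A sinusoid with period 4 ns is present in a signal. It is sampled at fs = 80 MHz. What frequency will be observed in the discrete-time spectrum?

T = 4 ns → f = 1/T = 250 MHz.
250 MHz mod fs = 10 MHz.
10 MHz ≤ fs/2 = 40 MHz, appears at 10 MHz.

10 MHz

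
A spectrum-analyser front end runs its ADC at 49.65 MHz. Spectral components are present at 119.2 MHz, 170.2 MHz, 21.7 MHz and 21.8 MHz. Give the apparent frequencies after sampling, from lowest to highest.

fs/2 = 24.825 MHz.
119.2 MHz mod fs = 19.9 MHz.
19.9 MHz ≤ fs/2 = 24.825 MHz, appears at 19.9 MHz.
170.2 MHz mod fs = 21.25 MHz.
21.25 MHz ≤ fs/2 = 24.825 MHz, appears at 21.25 MHz.
21.7 MHz ≤ fs/2 = 24.825 MHz, passes unchanged.
21.8 MHz ≤ fs/2 = 24.825 MHz, passes unchanged.
Distinct values: {19.9 MHz, 21.25 MHz, 21.7 MHz, 21.8 MHz}.

19.9 MHz, 21.25 MHz, 21.7 MHz, 21.8 MHz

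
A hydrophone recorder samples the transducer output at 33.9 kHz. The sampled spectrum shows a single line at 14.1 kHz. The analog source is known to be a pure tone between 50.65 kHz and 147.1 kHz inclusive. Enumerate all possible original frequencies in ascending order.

53.7 kHz, 81.9 kHz, 87.6 kHz, 115.8 kHz, 121.5 kHz

Frequencies that alias to 14.1 kHz are k·fs ± 14.1 kHz for integer k ≥ 0.
k=0: 14.1 kHz.
k=1: 19.8 kHz, 48 kHz.
k=2: 53.7 kHz, 81.9 kHz.
k=3: 87.6 kHz, 115.8 kHz.
k=4: 121.5 kHz, 149.7 kHz.
k=5: 155.4 kHz, 183.6 kHz.
Within [50.65 kHz, 147.1 kHz]: 53.7 kHz, 81.9 kHz, 87.6 kHz, 115.8 kHz, 121.5 kHz.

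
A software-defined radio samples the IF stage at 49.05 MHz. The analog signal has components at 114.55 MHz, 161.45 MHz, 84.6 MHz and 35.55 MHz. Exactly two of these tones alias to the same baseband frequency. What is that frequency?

fs/2 = 24.525 MHz.
114.55 MHz mod fs = 16.45 MHz.
16.45 MHz ≤ fs/2 = 24.525 MHz, appears at 16.45 MHz.
161.45 MHz mod fs = 14.3 MHz.
14.3 MHz ≤ fs/2 = 24.525 MHz, appears at 14.3 MHz.
84.6 MHz mod fs = 35.55 MHz.
35.55 MHz > fs/2 = 24.525 MHz, folds to fs − 35.55 MHz = 13.5 MHz.
35.55 MHz > fs/2 = 24.525 MHz, folds to fs − 35.55 MHz = 13.5 MHz.
35.55 MHz and 84.6 MHz both map to 13.5 MHz.

13.5 MHz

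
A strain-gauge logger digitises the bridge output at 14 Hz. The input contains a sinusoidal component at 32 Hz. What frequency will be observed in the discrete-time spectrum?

32 Hz mod fs = 4 Hz.
4 Hz ≤ fs/2 = 7 Hz, appears at 4 Hz.

4 Hz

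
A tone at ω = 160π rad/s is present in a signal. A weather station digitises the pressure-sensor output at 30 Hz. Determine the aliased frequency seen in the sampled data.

ω = 160π rad/s → f = ω/(2π) = 80 Hz.
80 Hz mod fs = 20 Hz.
20 Hz > fs/2 = 15 Hz, folds to fs − 20 Hz = 10 Hz.

10 Hz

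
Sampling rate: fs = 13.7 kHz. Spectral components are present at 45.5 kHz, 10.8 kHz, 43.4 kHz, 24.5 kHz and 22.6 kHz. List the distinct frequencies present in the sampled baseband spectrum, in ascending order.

fs/2 = 6.85 kHz.
45.5 kHz mod fs = 4.4 kHz.
4.4 kHz ≤ fs/2 = 6.85 kHz, appears at 4.4 kHz.
10.8 kHz > fs/2 = 6.85 kHz, folds to fs − 10.8 kHz = 2.9 kHz.
43.4 kHz mod fs = 2.3 kHz.
2.3 kHz ≤ fs/2 = 6.85 kHz, appears at 2.3 kHz.
24.5 kHz mod fs = 10.8 kHz.
10.8 kHz > fs/2 = 6.85 kHz, folds to fs − 10.8 kHz = 2.9 kHz.
22.6 kHz mod fs = 8.9 kHz.
8.9 kHz > fs/2 = 6.85 kHz, folds to fs − 8.9 kHz = 4.8 kHz.
Distinct values: {2.3 kHz, 2.9 kHz, 4.4 kHz, 4.8 kHz}.

2.3 kHz, 2.9 kHz, 4.4 kHz, 4.8 kHz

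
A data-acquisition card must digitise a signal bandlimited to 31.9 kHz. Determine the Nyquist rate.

Nyquist rate = 2 × 31.9 kHz = 63.8 kHz.

63.8 kHz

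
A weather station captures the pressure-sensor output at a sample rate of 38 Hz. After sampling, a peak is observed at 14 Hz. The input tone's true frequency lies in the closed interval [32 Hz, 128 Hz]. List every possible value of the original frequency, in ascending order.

52 Hz, 62 Hz, 90 Hz, 100 Hz, 128 Hz

Frequencies that alias to 14 Hz are k·fs ± 14 Hz for integer k ≥ 0.
k=0: 14 Hz.
k=1: 24 Hz, 52 Hz.
k=2: 62 Hz, 90 Hz.
k=3: 100 Hz, 128 Hz.
k=4: 138 Hz, 166 Hz.
Within [32 Hz, 128 Hz]: 52 Hz, 62 Hz, 90 Hz, 100 Hz, 128 Hz.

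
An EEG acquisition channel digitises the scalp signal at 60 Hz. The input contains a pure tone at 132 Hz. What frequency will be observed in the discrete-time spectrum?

132 Hz mod fs = 12 Hz.
12 Hz ≤ fs/2 = 30 Hz, appears at 12 Hz.

12 Hz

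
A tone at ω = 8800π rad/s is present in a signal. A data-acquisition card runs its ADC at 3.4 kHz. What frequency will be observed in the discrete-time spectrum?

ω = 8800π rad/s → f = ω/(2π) = 4400 Hz = 4.4 kHz.
4.4 kHz mod fs = 1 kHz.
1 kHz ≤ fs/2 = 1.7 kHz, appears at 1 kHz.

1 kHz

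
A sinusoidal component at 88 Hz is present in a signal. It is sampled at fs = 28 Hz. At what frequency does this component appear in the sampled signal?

88 Hz mod fs = 4 Hz.
4 Hz ≤ fs/2 = 14 Hz, appears at 4 Hz.

4 Hz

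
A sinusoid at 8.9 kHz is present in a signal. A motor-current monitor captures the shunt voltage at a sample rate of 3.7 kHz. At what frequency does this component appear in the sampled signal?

1.5 kHz

8.9 kHz mod fs = 1.5 kHz.
1.5 kHz ≤ fs/2 = 1.85 kHz, appears at 1.5 kHz.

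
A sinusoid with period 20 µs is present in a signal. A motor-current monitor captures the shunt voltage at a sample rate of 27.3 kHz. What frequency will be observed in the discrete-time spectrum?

4.6 kHz

T = 20 µs → f = 1/T = 50 kHz.
50 kHz mod fs = 22.7 kHz.
22.7 kHz > fs/2 = 13.65 kHz, folds to fs − 22.7 kHz = 4.6 kHz.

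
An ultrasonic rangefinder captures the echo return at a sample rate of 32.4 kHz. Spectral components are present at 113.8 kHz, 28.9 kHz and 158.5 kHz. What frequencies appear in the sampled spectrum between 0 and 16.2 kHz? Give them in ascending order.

fs/2 = 16.2 kHz.
113.8 kHz mod fs = 16.6 kHz.
16.6 kHz > fs/2 = 16.2 kHz, folds to fs − 16.6 kHz = 15.8 kHz.
28.9 kHz > fs/2 = 16.2 kHz, folds to fs − 28.9 kHz = 3.5 kHz.
158.5 kHz mod fs = 28.9 kHz.
28.9 kHz > fs/2 = 16.2 kHz, folds to fs − 28.9 kHz = 3.5 kHz.
Distinct values: {3.5 kHz, 15.8 kHz}.

3.5 kHz, 15.8 kHz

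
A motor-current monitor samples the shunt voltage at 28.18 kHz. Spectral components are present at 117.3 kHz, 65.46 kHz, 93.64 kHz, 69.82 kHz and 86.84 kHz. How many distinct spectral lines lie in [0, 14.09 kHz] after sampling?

fs/2 = 14.09 kHz.
117.3 kHz mod fs = 4.58 kHz.
4.58 kHz ≤ fs/2 = 14.09 kHz, appears at 4.58 kHz.
65.46 kHz mod fs = 9.1 kHz.
9.1 kHz ≤ fs/2 = 14.09 kHz, appears at 9.1 kHz.
93.64 kHz mod fs = 9.1 kHz.
9.1 kHz ≤ fs/2 = 14.09 kHz, appears at 9.1 kHz.
69.82 kHz mod fs = 13.46 kHz.
13.46 kHz ≤ fs/2 = 14.09 kHz, appears at 13.46 kHz.
86.84 kHz mod fs = 2.3 kHz.
2.3 kHz ≤ fs/2 = 14.09 kHz, appears at 2.3 kHz.
Distinct values: {2.3 kHz, 4.58 kHz, 9.1 kHz, 13.46 kHz} → 4.

4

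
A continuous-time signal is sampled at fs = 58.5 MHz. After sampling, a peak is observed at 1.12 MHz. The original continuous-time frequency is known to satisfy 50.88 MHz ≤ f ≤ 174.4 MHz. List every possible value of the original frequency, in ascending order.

Frequencies that alias to 1.12 MHz are k·fs ± 1.12 MHz for integer k ≥ 0.
k=0: 1.12 MHz.
k=1: 57.38 MHz, 59.62 MHz.
k=2: 115.88 MHz, 118.12 MHz.
k=3: 174.38 MHz, 176.62 MHz.
k=4: 232.88 MHz, 235.12 MHz.
Within [50.88 MHz, 174.4 MHz]: 57.38 MHz, 59.62 MHz, 115.88 MHz, 118.12 MHz, 174.38 MHz.

57.38 MHz, 59.62 MHz, 115.88 MHz, 118.12 MHz, 174.38 MHz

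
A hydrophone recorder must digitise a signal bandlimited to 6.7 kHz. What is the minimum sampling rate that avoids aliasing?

Nyquist rate = 2 × 6.7 kHz = 13.4 kHz.

13.4 kHz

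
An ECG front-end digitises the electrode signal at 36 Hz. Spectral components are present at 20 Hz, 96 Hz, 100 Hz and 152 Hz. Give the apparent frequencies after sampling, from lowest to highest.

fs/2 = 18 Hz.
20 Hz > fs/2 = 18 Hz, folds to fs − 20 Hz = 16 Hz.
96 Hz mod fs = 24 Hz.
24 Hz > fs/2 = 18 Hz, folds to fs − 24 Hz = 12 Hz.
100 Hz mod fs = 28 Hz.
28 Hz > fs/2 = 18 Hz, folds to fs − 28 Hz = 8 Hz.
152 Hz mod fs = 8 Hz.
8 Hz ≤ fs/2 = 18 Hz, appears at 8 Hz.
Distinct values: {8 Hz, 12 Hz, 16 Hz}.

8 Hz, 12 Hz, 16 Hz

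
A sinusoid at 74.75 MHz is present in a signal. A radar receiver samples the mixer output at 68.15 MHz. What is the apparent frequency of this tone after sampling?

6.6 MHz

74.75 MHz mod fs = 6.6 MHz.
6.6 MHz ≤ fs/2 = 34.075 MHz, appears at 6.6 MHz.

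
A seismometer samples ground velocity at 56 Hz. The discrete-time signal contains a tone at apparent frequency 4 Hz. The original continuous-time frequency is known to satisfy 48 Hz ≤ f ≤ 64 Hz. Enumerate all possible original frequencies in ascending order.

52 Hz, 60 Hz

Frequencies that alias to 4 Hz are k·fs ± 4 Hz for integer k ≥ 0.
k=0: 4 Hz.
k=1: 52 Hz, 60 Hz.
k=2: 108 Hz, 116 Hz.
Within [48 Hz, 64 Hz]: 52 Hz, 60 Hz.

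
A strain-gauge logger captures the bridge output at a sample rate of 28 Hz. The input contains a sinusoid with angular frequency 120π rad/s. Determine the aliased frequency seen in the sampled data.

ω = 120π rad/s → f = ω/(2π) = 60 Hz.
60 Hz mod fs = 4 Hz.
4 Hz ≤ fs/2 = 14 Hz, appears at 4 Hz.

4 Hz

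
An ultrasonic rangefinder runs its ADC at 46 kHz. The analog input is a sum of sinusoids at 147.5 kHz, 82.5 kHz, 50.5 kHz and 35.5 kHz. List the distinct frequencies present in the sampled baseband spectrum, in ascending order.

4.5 kHz, 9.5 kHz, 10.5 kHz

fs/2 = 23 kHz.
147.5 kHz mod fs = 9.5 kHz.
9.5 kHz ≤ fs/2 = 23 kHz, appears at 9.5 kHz.
82.5 kHz mod fs = 36.5 kHz.
36.5 kHz > fs/2 = 23 kHz, folds to fs − 36.5 kHz = 9.5 kHz.
50.5 kHz mod fs = 4.5 kHz.
4.5 kHz ≤ fs/2 = 23 kHz, appears at 4.5 kHz.
35.5 kHz > fs/2 = 23 kHz, folds to fs − 35.5 kHz = 10.5 kHz.
Distinct values: {4.5 kHz, 9.5 kHz, 10.5 kHz}.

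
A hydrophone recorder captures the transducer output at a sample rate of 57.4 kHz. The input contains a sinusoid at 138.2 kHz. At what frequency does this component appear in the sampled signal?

23.4 kHz

138.2 kHz mod fs = 23.4 kHz.
23.4 kHz ≤ fs/2 = 28.7 kHz, appears at 23.4 kHz.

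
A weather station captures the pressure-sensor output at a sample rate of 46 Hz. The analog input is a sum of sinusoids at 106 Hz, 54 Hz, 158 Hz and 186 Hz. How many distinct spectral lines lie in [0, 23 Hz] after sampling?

4

fs/2 = 23 Hz.
106 Hz mod fs = 14 Hz.
14 Hz ≤ fs/2 = 23 Hz, appears at 14 Hz.
54 Hz mod fs = 8 Hz.
8 Hz ≤ fs/2 = 23 Hz, appears at 8 Hz.
158 Hz mod fs = 20 Hz.
20 Hz ≤ fs/2 = 23 Hz, appears at 20 Hz.
186 Hz mod fs = 2 Hz.
2 Hz ≤ fs/2 = 23 Hz, appears at 2 Hz.
Distinct values: {2 Hz, 8 Hz, 14 Hz, 20 Hz} → 4.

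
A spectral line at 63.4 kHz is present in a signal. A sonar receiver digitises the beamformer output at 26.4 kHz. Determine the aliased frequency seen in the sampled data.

10.6 kHz

63.4 kHz mod fs = 10.6 kHz.
10.6 kHz ≤ fs/2 = 13.2 kHz, appears at 10.6 kHz.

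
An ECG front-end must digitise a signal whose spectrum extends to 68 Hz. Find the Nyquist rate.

136 Hz

Nyquist rate = 2 × 68 Hz = 136 Hz.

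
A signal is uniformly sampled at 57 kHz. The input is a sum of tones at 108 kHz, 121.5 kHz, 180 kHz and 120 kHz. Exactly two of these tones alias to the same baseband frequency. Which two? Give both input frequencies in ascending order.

fs/2 = 28.5 kHz.
108 kHz mod fs = 51 kHz.
51 kHz > fs/2 = 28.5 kHz, folds to fs − 51 kHz = 6 kHz.
121.5 kHz mod fs = 7.5 kHz.
7.5 kHz ≤ fs/2 = 28.5 kHz, appears at 7.5 kHz.
180 kHz mod fs = 9 kHz.
9 kHz ≤ fs/2 = 28.5 kHz, appears at 9 kHz.
120 kHz mod fs = 6 kHz.
6 kHz ≤ fs/2 = 28.5 kHz, appears at 6 kHz.
108 kHz and 120 kHz both map to 6 kHz.

108 kHz, 120 kHz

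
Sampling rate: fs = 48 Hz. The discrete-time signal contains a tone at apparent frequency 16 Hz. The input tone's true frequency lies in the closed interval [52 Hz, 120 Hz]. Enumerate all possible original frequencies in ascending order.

64 Hz, 80 Hz, 112 Hz

Frequencies that alias to 16 Hz are k·fs ± 16 Hz for integer k ≥ 0.
k=0: 16 Hz.
k=1: 32 Hz, 64 Hz.
k=2: 80 Hz, 112 Hz.
k=3: 128 Hz, 160 Hz.
Within [52 Hz, 120 Hz]: 64 Hz, 80 Hz, 112 Hz.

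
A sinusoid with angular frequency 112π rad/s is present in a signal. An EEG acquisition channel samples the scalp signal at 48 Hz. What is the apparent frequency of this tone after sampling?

ω = 112π rad/s → f = ω/(2π) = 56 Hz.
56 Hz mod fs = 8 Hz.
8 Hz ≤ fs/2 = 24 Hz, appears at 8 Hz.

8 Hz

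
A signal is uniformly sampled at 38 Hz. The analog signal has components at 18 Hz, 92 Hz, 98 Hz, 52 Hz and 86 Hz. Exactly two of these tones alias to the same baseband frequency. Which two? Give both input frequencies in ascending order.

92 Hz, 98 Hz

fs/2 = 19 Hz.
18 Hz ≤ fs/2 = 19 Hz, passes unchanged.
92 Hz mod fs = 16 Hz.
16 Hz ≤ fs/2 = 19 Hz, appears at 16 Hz.
98 Hz mod fs = 22 Hz.
22 Hz > fs/2 = 19 Hz, folds to fs − 22 Hz = 16 Hz.
52 Hz mod fs = 14 Hz.
14 Hz ≤ fs/2 = 19 Hz, appears at 14 Hz.
86 Hz mod fs = 10 Hz.
10 Hz ≤ fs/2 = 19 Hz, appears at 10 Hz.
92 Hz and 98 Hz both map to 16 Hz.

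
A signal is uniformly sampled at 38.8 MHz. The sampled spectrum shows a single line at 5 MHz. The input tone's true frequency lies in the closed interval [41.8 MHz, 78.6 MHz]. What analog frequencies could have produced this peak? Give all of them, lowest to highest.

Frequencies that alias to 5 MHz are k·fs ± 5 MHz for integer k ≥ 0.
k=0: 5 MHz.
k=1: 33.8 MHz, 43.8 MHz.
k=2: 72.6 MHz, 82.6 MHz.
k=3: 111.4 MHz, 121.4 MHz.
Within [41.8 MHz, 78.6 MHz]: 43.8 MHz, 72.6 MHz.

43.8 MHz, 72.6 MHz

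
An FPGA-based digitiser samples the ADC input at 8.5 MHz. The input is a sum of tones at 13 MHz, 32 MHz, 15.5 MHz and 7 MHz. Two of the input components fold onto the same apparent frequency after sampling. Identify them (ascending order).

7 MHz, 15.5 MHz

fs/2 = 4.25 MHz.
13 MHz mod fs = 4.5 MHz.
4.5 MHz > fs/2 = 4.25 MHz, folds to fs − 4.5 MHz = 4 MHz.
32 MHz mod fs = 6.5 MHz.
6.5 MHz > fs/2 = 4.25 MHz, folds to fs − 6.5 MHz = 2 MHz.
15.5 MHz mod fs = 7 MHz.
7 MHz > fs/2 = 4.25 MHz, folds to fs − 7 MHz = 1.5 MHz.
7 MHz > fs/2 = 4.25 MHz, folds to fs − 7 MHz = 1.5 MHz.
7 MHz and 15.5 MHz both map to 1.5 MHz.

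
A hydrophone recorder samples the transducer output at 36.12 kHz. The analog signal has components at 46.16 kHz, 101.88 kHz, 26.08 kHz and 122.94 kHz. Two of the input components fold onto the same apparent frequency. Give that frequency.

10.04 kHz

fs/2 = 18.06 kHz.
46.16 kHz mod fs = 10.04 kHz.
10.04 kHz ≤ fs/2 = 18.06 kHz, appears at 10.04 kHz.
101.88 kHz mod fs = 29.64 kHz.
29.64 kHz > fs/2 = 18.06 kHz, folds to fs − 29.64 kHz = 6.48 kHz.
26.08 kHz > fs/2 = 18.06 kHz, folds to fs − 26.08 kHz = 10.04 kHz.
122.94 kHz mod fs = 14.58 kHz.
14.58 kHz ≤ fs/2 = 18.06 kHz, appears at 14.58 kHz.
26.08 kHz and 46.16 kHz both map to 10.04 kHz.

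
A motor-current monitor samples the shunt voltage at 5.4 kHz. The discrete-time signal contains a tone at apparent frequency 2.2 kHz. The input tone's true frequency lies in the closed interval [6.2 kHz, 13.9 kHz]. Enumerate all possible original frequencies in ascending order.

7.6 kHz, 8.6 kHz, 13 kHz

Frequencies that alias to 2.2 kHz are k·fs ± 2.2 kHz for integer k ≥ 0.
k=0: 2.2 kHz.
k=1: 3.2 kHz, 7.6 kHz.
k=2: 8.6 kHz, 13 kHz.
k=3: 14 kHz, 18.4 kHz.
Within [6.2 kHz, 13.9 kHz]: 7.6 kHz, 8.6 kHz, 13 kHz.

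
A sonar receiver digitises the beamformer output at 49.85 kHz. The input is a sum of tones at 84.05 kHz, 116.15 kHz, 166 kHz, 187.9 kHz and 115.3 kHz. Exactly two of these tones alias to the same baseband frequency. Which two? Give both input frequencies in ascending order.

116.15 kHz, 166 kHz

fs/2 = 24.925 kHz.
84.05 kHz mod fs = 34.2 kHz.
34.2 kHz > fs/2 = 24.925 kHz, folds to fs − 34.2 kHz = 15.65 kHz.
116.15 kHz mod fs = 16.45 kHz.
16.45 kHz ≤ fs/2 = 24.925 kHz, appears at 16.45 kHz.
166 kHz mod fs = 16.45 kHz.
16.45 kHz ≤ fs/2 = 24.925 kHz, appears at 16.45 kHz.
187.9 kHz mod fs = 38.35 kHz.
38.35 kHz > fs/2 = 24.925 kHz, folds to fs − 38.35 kHz = 11.5 kHz.
115.3 kHz mod fs = 15.6 kHz.
15.6 kHz ≤ fs/2 = 24.925 kHz, appears at 15.6 kHz.
116.15 kHz and 166 kHz both map to 16.45 kHz.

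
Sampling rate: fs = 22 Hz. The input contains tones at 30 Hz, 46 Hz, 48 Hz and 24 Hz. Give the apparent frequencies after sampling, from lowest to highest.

fs/2 = 11 Hz.
30 Hz mod fs = 8 Hz.
8 Hz ≤ fs/2 = 11 Hz, appears at 8 Hz.
46 Hz mod fs = 2 Hz.
2 Hz ≤ fs/2 = 11 Hz, appears at 2 Hz.
48 Hz mod fs = 4 Hz.
4 Hz ≤ fs/2 = 11 Hz, appears at 4 Hz.
24 Hz mod fs = 2 Hz.
2 Hz ≤ fs/2 = 11 Hz, appears at 2 Hz.
Distinct values: {2 Hz, 4 Hz, 8 Hz}.

2 Hz, 4 Hz, 8 Hz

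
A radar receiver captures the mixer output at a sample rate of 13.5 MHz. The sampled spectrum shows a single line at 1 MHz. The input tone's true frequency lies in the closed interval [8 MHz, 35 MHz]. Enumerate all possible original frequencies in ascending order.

Frequencies that alias to 1 MHz are k·fs ± 1 MHz for integer k ≥ 0.
k=0: 1 MHz.
k=1: 12.5 MHz, 14.5 MHz.
k=2: 26 MHz, 28 MHz.
k=3: 39.5 MHz, 41.5 MHz.
Within [8 MHz, 35 MHz]: 12.5 MHz, 14.5 MHz, 26 MHz, 28 MHz.

12.5 MHz, 14.5 MHz, 26 MHz, 28 MHz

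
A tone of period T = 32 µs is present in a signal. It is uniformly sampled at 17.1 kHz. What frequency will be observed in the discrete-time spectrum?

2.95 kHz

T = 32 µs → f = 1/T = 31.25 kHz.
31.25 kHz mod fs = 14.15 kHz.
14.15 kHz > fs/2 = 8.55 kHz, folds to fs − 14.15 kHz = 2.95 kHz.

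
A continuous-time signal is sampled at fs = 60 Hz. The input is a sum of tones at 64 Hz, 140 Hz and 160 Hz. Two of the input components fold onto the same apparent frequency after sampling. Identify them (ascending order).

fs/2 = 30 Hz.
64 Hz mod fs = 4 Hz.
4 Hz ≤ fs/2 = 30 Hz, appears at 4 Hz.
140 Hz mod fs = 20 Hz.
20 Hz ≤ fs/2 = 30 Hz, appears at 20 Hz.
160 Hz mod fs = 40 Hz.
40 Hz > fs/2 = 30 Hz, folds to fs − 40 Hz = 20 Hz.
140 Hz and 160 Hz both map to 20 Hz.

140 Hz, 160 Hz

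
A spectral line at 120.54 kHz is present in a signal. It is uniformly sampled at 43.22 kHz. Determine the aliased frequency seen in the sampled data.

9.12 kHz

120.54 kHz mod fs = 34.1 kHz.
34.1 kHz > fs/2 = 21.61 kHz, folds to fs − 34.1 kHz = 9.12 kHz.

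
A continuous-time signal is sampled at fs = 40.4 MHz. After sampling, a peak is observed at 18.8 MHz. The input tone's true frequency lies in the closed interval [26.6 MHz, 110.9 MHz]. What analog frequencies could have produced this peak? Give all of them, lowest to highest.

59.2 MHz, 62 MHz, 99.6 MHz, 102.4 MHz

Frequencies that alias to 18.8 MHz are k·fs ± 18.8 MHz for integer k ≥ 0.
k=0: 18.8 MHz.
k=1: 21.6 MHz, 59.2 MHz.
k=2: 62 MHz, 99.6 MHz.
k=3: 102.4 MHz, 140 MHz.
k=4: 142.8 MHz, 180.4 MHz.
Within [26.6 MHz, 110.9 MHz]: 59.2 MHz, 62 MHz, 99.6 MHz, 102.4 MHz.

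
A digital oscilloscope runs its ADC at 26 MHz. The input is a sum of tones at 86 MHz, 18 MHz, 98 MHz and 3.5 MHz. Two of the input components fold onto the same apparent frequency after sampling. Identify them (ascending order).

fs/2 = 13 MHz.
86 MHz mod fs = 8 MHz.
8 MHz ≤ fs/2 = 13 MHz, appears at 8 MHz.
18 MHz > fs/2 = 13 MHz, folds to fs − 18 MHz = 8 MHz.
98 MHz mod fs = 20 MHz.
20 MHz > fs/2 = 13 MHz, folds to fs − 20 MHz = 6 MHz.
3.5 MHz ≤ fs/2 = 13 MHz, passes unchanged.
18 MHz and 86 MHz both map to 8 MHz.

18 MHz, 86 MHz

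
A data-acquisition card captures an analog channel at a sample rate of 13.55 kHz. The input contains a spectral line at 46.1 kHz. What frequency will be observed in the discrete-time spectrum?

5.45 kHz

46.1 kHz mod fs = 5.45 kHz.
5.45 kHz ≤ fs/2 = 6.775 kHz, appears at 5.45 kHz.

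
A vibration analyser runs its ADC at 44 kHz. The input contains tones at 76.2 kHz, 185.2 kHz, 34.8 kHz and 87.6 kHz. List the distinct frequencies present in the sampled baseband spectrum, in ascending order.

0.4 kHz, 9.2 kHz, 11.8 kHz

fs/2 = 22 kHz.
76.2 kHz mod fs = 32.2 kHz.
32.2 kHz > fs/2 = 22 kHz, folds to fs − 32.2 kHz = 11.8 kHz.
185.2 kHz mod fs = 9.2 kHz.
9.2 kHz ≤ fs/2 = 22 kHz, appears at 9.2 kHz.
34.8 kHz > fs/2 = 22 kHz, folds to fs − 34.8 kHz = 9.2 kHz.
87.6 kHz mod fs = 43.6 kHz.
43.6 kHz > fs/2 = 22 kHz, folds to fs − 43.6 kHz = 0.4 kHz.
Distinct values: {0.4 kHz, 9.2 kHz, 11.8 kHz}.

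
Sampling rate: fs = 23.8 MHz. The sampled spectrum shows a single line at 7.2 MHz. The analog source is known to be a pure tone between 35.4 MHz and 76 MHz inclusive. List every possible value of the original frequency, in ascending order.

Frequencies that alias to 7.2 MHz are k·fs ± 7.2 MHz for integer k ≥ 0.
k=0: 7.2 MHz.
k=1: 16.6 MHz, 31 MHz.
k=2: 40.4 MHz, 54.8 MHz.
k=3: 64.2 MHz, 78.6 MHz.
k=4: 88 MHz, 102.4 MHz.
Within [35.4 MHz, 76 MHz]: 40.4 MHz, 54.8 MHz, 64.2 MHz.

40.4 MHz, 54.8 MHz, 64.2 MHz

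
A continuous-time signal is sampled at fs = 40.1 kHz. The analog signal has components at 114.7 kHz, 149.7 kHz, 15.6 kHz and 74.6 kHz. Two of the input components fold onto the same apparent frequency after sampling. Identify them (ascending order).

74.6 kHz, 114.7 kHz

fs/2 = 20.05 kHz.
114.7 kHz mod fs = 34.5 kHz.
34.5 kHz > fs/2 = 20.05 kHz, folds to fs − 34.5 kHz = 5.6 kHz.
149.7 kHz mod fs = 29.4 kHz.
29.4 kHz > fs/2 = 20.05 kHz, folds to fs − 29.4 kHz = 10.7 kHz.
15.6 kHz ≤ fs/2 = 20.05 kHz, passes unchanged.
74.6 kHz mod fs = 34.5 kHz.
34.5 kHz > fs/2 = 20.05 kHz, folds to fs − 34.5 kHz = 5.6 kHz.
74.6 kHz and 114.7 kHz both map to 5.6 kHz.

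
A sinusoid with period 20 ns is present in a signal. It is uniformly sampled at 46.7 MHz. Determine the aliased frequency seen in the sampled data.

3.3 MHz

T = 20 ns → f = 1/T = 50 MHz.
50 MHz mod fs = 3.3 MHz.
3.3 MHz ≤ fs/2 = 23.35 MHz, appears at 3.3 MHz.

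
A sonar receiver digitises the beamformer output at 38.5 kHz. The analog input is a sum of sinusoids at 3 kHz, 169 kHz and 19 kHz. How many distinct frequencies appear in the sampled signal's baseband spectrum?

3

fs/2 = 19.25 kHz.
3 kHz ≤ fs/2 = 19.25 kHz, passes unchanged.
169 kHz mod fs = 15 kHz.
15 kHz ≤ fs/2 = 19.25 kHz, appears at 15 kHz.
19 kHz ≤ fs/2 = 19.25 kHz, passes unchanged.
Distinct values: {3 kHz, 15 kHz, 19 kHz} → 3.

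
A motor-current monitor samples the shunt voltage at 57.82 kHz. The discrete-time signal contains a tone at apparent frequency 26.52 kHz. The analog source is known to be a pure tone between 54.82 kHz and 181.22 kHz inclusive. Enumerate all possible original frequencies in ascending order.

Frequencies that alias to 26.52 kHz are k·fs ± 26.52 kHz for integer k ≥ 0.
k=0: 26.52 kHz.
k=1: 31.3 kHz, 84.34 kHz.
k=2: 89.12 kHz, 142.16 kHz.
k=3: 146.94 kHz, 199.98 kHz.
k=4: 204.76 kHz, 257.8 kHz.
Within [54.82 kHz, 181.22 kHz]: 84.34 kHz, 89.12 kHz, 142.16 kHz, 146.94 kHz.

84.34 kHz, 89.12 kHz, 142.16 kHz, 146.94 kHz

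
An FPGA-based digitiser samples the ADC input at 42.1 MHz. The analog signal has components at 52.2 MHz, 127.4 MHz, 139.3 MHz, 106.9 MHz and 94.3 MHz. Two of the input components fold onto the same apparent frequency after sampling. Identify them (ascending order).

52.2 MHz, 94.3 MHz

fs/2 = 21.05 MHz.
52.2 MHz mod fs = 10.1 MHz.
10.1 MHz ≤ fs/2 = 21.05 MHz, appears at 10.1 MHz.
127.4 MHz mod fs = 1.1 MHz.
1.1 MHz ≤ fs/2 = 21.05 MHz, appears at 1.1 MHz.
139.3 MHz mod fs = 13 MHz.
13 MHz ≤ fs/2 = 21.05 MHz, appears at 13 MHz.
106.9 MHz mod fs = 22.7 MHz.
22.7 MHz > fs/2 = 21.05 MHz, folds to fs − 22.7 MHz = 19.4 MHz.
94.3 MHz mod fs = 10.1 MHz.
10.1 MHz ≤ fs/2 = 21.05 MHz, appears at 10.1 MHz.
52.2 MHz and 94.3 MHz both map to 10.1 MHz.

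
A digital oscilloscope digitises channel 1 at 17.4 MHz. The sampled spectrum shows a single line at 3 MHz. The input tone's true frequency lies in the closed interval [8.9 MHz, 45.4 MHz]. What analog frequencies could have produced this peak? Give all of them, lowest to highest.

Frequencies that alias to 3 MHz are k·fs ± 3 MHz for integer k ≥ 0.
k=0: 3 MHz.
k=1: 14.4 MHz, 20.4 MHz.
k=2: 31.8 MHz, 37.8 MHz.
k=3: 49.2 MHz, 55.2 MHz.
Within [8.9 MHz, 45.4 MHz]: 14.4 MHz, 20.4 MHz, 31.8 MHz, 37.8 MHz.

14.4 MHz, 20.4 MHz, 31.8 MHz, 37.8 MHz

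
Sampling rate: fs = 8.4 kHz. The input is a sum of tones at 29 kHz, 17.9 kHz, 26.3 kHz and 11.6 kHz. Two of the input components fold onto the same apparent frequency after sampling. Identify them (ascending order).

17.9 kHz, 26.3 kHz

fs/2 = 4.2 kHz.
29 kHz mod fs = 3.8 kHz.
3.8 kHz ≤ fs/2 = 4.2 kHz, appears at 3.8 kHz.
17.9 kHz mod fs = 1.1 kHz.
1.1 kHz ≤ fs/2 = 4.2 kHz, appears at 1.1 kHz.
26.3 kHz mod fs = 1.1 kHz.
1.1 kHz ≤ fs/2 = 4.2 kHz, appears at 1.1 kHz.
11.6 kHz mod fs = 3.2 kHz.
3.2 kHz ≤ fs/2 = 4.2 kHz, appears at 3.2 kHz.
17.9 kHz and 26.3 kHz both map to 1.1 kHz.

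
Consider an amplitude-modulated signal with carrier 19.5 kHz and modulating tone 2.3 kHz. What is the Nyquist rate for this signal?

43.6 kHz

AM sidebands sit at fc ± fm = 17.2 kHz and 21.8 kHz.
Highest-frequency component: 21.8 kHz.
Nyquist rate = 2 × 21.8 kHz = 43.6 kHz.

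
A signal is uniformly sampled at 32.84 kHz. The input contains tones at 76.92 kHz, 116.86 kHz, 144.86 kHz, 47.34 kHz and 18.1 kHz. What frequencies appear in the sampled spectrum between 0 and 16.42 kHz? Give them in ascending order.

11.24 kHz, 13.5 kHz, 14.5 kHz, 14.74 kHz

fs/2 = 16.42 kHz.
76.92 kHz mod fs = 11.24 kHz.
11.24 kHz ≤ fs/2 = 16.42 kHz, appears at 11.24 kHz.
116.86 kHz mod fs = 18.34 kHz.
18.34 kHz > fs/2 = 16.42 kHz, folds to fs − 18.34 kHz = 14.5 kHz.
144.86 kHz mod fs = 13.5 kHz.
13.5 kHz ≤ fs/2 = 16.42 kHz, appears at 13.5 kHz.
47.34 kHz mod fs = 14.5 kHz.
14.5 kHz ≤ fs/2 = 16.42 kHz, appears at 14.5 kHz.
18.1 kHz > fs/2 = 16.42 kHz, folds to fs − 18.1 kHz = 14.74 kHz.
Distinct values: {11.24 kHz, 13.5 kHz, 14.5 kHz, 14.74 kHz}.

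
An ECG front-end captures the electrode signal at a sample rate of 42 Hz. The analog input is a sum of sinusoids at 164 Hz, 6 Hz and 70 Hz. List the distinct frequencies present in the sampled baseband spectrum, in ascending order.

fs/2 = 21 Hz.
164 Hz mod fs = 38 Hz.
38 Hz > fs/2 = 21 Hz, folds to fs − 38 Hz = 4 Hz.
6 Hz ≤ fs/2 = 21 Hz, passes unchanged.
70 Hz mod fs = 28 Hz.
28 Hz > fs/2 = 21 Hz, folds to fs − 28 Hz = 14 Hz.
Distinct values: {4 Hz, 6 Hz, 14 Hz}.

4 Hz, 6 Hz, 14 Hz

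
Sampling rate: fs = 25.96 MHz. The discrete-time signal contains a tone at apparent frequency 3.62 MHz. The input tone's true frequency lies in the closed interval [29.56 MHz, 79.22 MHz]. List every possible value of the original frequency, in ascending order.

Frequencies that alias to 3.62 MHz are k·fs ± 3.62 MHz for integer k ≥ 0.
k=0: 3.62 MHz.
k=1: 22.34 MHz, 29.58 MHz.
k=2: 48.3 MHz, 55.54 MHz.
k=3: 74.26 MHz, 81.5 MHz.
k=4: 100.22 MHz, 107.46 MHz.
Within [29.56 MHz, 79.22 MHz]: 29.58 MHz, 48.3 MHz, 55.54 MHz, 74.26 MHz.

29.58 MHz, 48.3 MHz, 55.54 MHz, 74.26 MHz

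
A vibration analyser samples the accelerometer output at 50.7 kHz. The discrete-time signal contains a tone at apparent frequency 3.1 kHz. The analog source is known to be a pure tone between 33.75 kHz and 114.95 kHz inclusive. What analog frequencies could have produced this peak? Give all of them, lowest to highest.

Frequencies that alias to 3.1 kHz are k·fs ± 3.1 kHz for integer k ≥ 0.
k=0: 3.1 kHz.
k=1: 47.6 kHz, 53.8 kHz.
k=2: 98.3 kHz, 104.5 kHz.
k=3: 149 kHz, 155.2 kHz.
Within [33.75 kHz, 114.95 kHz]: 47.6 kHz, 53.8 kHz, 98.3 kHz, 104.5 kHz.

47.6 kHz, 53.8 kHz, 98.3 kHz, 104.5 kHz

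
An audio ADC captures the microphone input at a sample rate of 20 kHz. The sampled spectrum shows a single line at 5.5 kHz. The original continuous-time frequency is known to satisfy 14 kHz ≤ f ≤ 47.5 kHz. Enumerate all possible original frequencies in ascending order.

Frequencies that alias to 5.5 kHz are k·fs ± 5.5 kHz for integer k ≥ 0.
k=0: 5.5 kHz.
k=1: 14.5 kHz, 25.5 kHz.
k=2: 34.5 kHz, 45.5 kHz.
k=3: 54.5 kHz, 65.5 kHz.
Within [14 kHz, 47.5 kHz]: 14.5 kHz, 25.5 kHz, 34.5 kHz, 45.5 kHz.

14.5 kHz, 25.5 kHz, 34.5 kHz, 45.5 kHz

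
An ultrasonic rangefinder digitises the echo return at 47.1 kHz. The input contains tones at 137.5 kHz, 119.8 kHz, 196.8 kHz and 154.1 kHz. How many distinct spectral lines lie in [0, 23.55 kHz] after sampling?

fs/2 = 23.55 kHz.
137.5 kHz mod fs = 43.3 kHz.
43.3 kHz > fs/2 = 23.55 kHz, folds to fs − 43.3 kHz = 3.8 kHz.
119.8 kHz mod fs = 25.6 kHz.
25.6 kHz > fs/2 = 23.55 kHz, folds to fs − 25.6 kHz = 21.5 kHz.
196.8 kHz mod fs = 8.4 kHz.
8.4 kHz ≤ fs/2 = 23.55 kHz, appears at 8.4 kHz.
154.1 kHz mod fs = 12.8 kHz.
12.8 kHz ≤ fs/2 = 23.55 kHz, appears at 12.8 kHz.
Distinct values: {3.8 kHz, 8.4 kHz, 12.8 kHz, 21.5 kHz} → 4.

4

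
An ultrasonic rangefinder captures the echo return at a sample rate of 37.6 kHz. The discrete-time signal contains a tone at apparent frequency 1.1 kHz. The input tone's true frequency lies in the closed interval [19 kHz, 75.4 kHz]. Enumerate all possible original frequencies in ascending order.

36.5 kHz, 38.7 kHz, 74.1 kHz

Frequencies that alias to 1.1 kHz are k·fs ± 1.1 kHz for integer k ≥ 0.
k=0: 1.1 kHz.
k=1: 36.5 kHz, 38.7 kHz.
k=2: 74.1 kHz, 76.3 kHz.
k=3: 111.7 kHz, 113.9 kHz.
Within [19 kHz, 75.4 kHz]: 36.5 kHz, 38.7 kHz, 74.1 kHz.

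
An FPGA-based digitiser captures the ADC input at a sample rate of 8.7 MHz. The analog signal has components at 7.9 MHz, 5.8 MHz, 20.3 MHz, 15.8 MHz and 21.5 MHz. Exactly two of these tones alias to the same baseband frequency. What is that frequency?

fs/2 = 4.35 MHz.
7.9 MHz > fs/2 = 4.35 MHz, folds to fs − 7.9 MHz = 0.8 MHz.
5.8 MHz > fs/2 = 4.35 MHz, folds to fs − 5.8 MHz = 2.9 MHz.
20.3 MHz mod fs = 2.9 MHz.
2.9 MHz ≤ fs/2 = 4.35 MHz, appears at 2.9 MHz.
15.8 MHz mod fs = 7.1 MHz.
7.1 MHz > fs/2 = 4.35 MHz, folds to fs − 7.1 MHz = 1.6 MHz.
21.5 MHz mod fs = 4.1 MHz.
4.1 MHz ≤ fs/2 = 4.35 MHz, appears at 4.1 MHz.
5.8 MHz and 20.3 MHz both map to 2.9 MHz.

2.9 MHz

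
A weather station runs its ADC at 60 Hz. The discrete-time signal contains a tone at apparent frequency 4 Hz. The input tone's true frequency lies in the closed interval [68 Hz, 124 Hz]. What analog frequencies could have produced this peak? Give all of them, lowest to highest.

116 Hz, 124 Hz

Frequencies that alias to 4 Hz are k·fs ± 4 Hz for integer k ≥ 0.
k=0: 4 Hz.
k=1: 56 Hz, 64 Hz.
k=2: 116 Hz, 124 Hz.
k=3: 176 Hz, 184 Hz.
Within [68 Hz, 124 Hz]: 116 Hz, 124 Hz.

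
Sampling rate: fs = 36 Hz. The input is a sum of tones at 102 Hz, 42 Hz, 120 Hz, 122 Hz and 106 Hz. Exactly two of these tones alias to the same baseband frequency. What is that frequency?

6 Hz

fs/2 = 18 Hz.
102 Hz mod fs = 30 Hz.
30 Hz > fs/2 = 18 Hz, folds to fs − 30 Hz = 6 Hz.
42 Hz mod fs = 6 Hz.
6 Hz ≤ fs/2 = 18 Hz, appears at 6 Hz.
120 Hz mod fs = 12 Hz.
12 Hz ≤ fs/2 = 18 Hz, appears at 12 Hz.
122 Hz mod fs = 14 Hz.
14 Hz ≤ fs/2 = 18 Hz, appears at 14 Hz.
106 Hz mod fs = 34 Hz.
34 Hz > fs/2 = 18 Hz, folds to fs − 34 Hz = 2 Hz.
42 Hz and 102 Hz both map to 6 Hz.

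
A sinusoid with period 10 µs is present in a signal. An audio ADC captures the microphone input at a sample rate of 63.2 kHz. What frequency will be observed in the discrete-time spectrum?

26.4 kHz

T = 10 µs → f = 1/T = 100 kHz.
100 kHz mod fs = 36.8 kHz.
36.8 kHz > fs/2 = 31.6 kHz, folds to fs − 36.8 kHz = 26.4 kHz.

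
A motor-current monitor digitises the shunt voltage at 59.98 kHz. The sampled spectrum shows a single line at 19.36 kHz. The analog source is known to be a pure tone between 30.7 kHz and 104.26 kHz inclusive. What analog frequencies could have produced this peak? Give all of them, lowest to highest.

Frequencies that alias to 19.36 kHz are k·fs ± 19.36 kHz for integer k ≥ 0.
k=0: 19.36 kHz.
k=1: 40.62 kHz, 79.34 kHz.
k=2: 100.6 kHz, 139.32 kHz.
k=3: 160.58 kHz, 199.3 kHz.
Within [30.7 kHz, 104.26 kHz]: 40.62 kHz, 79.34 kHz, 100.6 kHz.

40.62 kHz, 79.34 kHz, 100.6 kHz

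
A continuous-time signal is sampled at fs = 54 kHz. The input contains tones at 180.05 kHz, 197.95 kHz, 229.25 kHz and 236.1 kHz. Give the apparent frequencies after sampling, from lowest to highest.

13.25 kHz, 18.05 kHz, 20.1 kHz

fs/2 = 27 kHz.
180.05 kHz mod fs = 18.05 kHz.
18.05 kHz ≤ fs/2 = 27 kHz, appears at 18.05 kHz.
197.95 kHz mod fs = 35.95 kHz.
35.95 kHz > fs/2 = 27 kHz, folds to fs − 35.95 kHz = 18.05 kHz.
229.25 kHz mod fs = 13.25 kHz.
13.25 kHz ≤ fs/2 = 27 kHz, appears at 13.25 kHz.
236.1 kHz mod fs = 20.1 kHz.
20.1 kHz ≤ fs/2 = 27 kHz, appears at 20.1 kHz.
Distinct values: {13.25 kHz, 18.05 kHz, 20.1 kHz}.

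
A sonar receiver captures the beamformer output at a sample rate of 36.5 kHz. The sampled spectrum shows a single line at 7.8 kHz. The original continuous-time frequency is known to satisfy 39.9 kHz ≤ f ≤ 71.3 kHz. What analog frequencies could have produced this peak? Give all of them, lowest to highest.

Frequencies that alias to 7.8 kHz are k·fs ± 7.8 kHz for integer k ≥ 0.
k=0: 7.8 kHz.
k=1: 28.7 kHz, 44.3 kHz.
k=2: 65.2 kHz, 80.8 kHz.
k=3: 101.7 kHz, 117.3 kHz.
Within [39.9 kHz, 71.3 kHz]: 44.3 kHz, 65.2 kHz.

44.3 kHz, 65.2 kHz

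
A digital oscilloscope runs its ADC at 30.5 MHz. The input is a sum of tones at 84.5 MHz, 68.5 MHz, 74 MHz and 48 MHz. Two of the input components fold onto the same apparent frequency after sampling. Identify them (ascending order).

48 MHz, 74 MHz

fs/2 = 15.25 MHz.
84.5 MHz mod fs = 23.5 MHz.
23.5 MHz > fs/2 = 15.25 MHz, folds to fs − 23.5 MHz = 7 MHz.
68.5 MHz mod fs = 7.5 MHz.
7.5 MHz ≤ fs/2 = 15.25 MHz, appears at 7.5 MHz.
74 MHz mod fs = 13 MHz.
13 MHz ≤ fs/2 = 15.25 MHz, appears at 13 MHz.
48 MHz mod fs = 17.5 MHz.
17.5 MHz > fs/2 = 15.25 MHz, folds to fs − 17.5 MHz = 13 MHz.
48 MHz and 74 MHz both map to 13 MHz.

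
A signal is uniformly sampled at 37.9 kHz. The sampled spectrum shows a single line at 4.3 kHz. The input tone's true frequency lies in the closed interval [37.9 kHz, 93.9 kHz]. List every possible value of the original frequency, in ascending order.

Frequencies that alias to 4.3 kHz are k·fs ± 4.3 kHz for integer k ≥ 0.
k=0: 4.3 kHz.
k=1: 33.6 kHz, 42.2 kHz.
k=2: 71.5 kHz, 80.1 kHz.
k=3: 109.4 kHz, 118 kHz.
Within [37.9 kHz, 93.9 kHz]: 42.2 kHz, 71.5 kHz, 80.1 kHz.

42.2 kHz, 71.5 kHz, 80.1 kHz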